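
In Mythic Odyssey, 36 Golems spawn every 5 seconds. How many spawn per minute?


Spawns per minute = count * (60 / interval)
= 36 * (60 / 5)
= 36 * 12.0
= 432.0

432.0 per minute


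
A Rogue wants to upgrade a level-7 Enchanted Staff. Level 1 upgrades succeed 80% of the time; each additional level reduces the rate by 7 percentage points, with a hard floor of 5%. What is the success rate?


raw_rate = 80 - 7 * (7 - 1)
= 80 - 7 * 6
= 80 - 42
= 38
Apply floor: max(38, 5) = 38%

38%


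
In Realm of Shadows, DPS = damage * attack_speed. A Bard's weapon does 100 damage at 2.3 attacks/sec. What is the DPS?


DPS = damage * attack_speed
= 100 * 2.3
= 230.0

230.0 DPS


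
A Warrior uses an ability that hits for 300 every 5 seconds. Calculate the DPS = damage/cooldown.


DPS = damage / cooldown
= 300 / 5
= 60.00

60.00 DPS


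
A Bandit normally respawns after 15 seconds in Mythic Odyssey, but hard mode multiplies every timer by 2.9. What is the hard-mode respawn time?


Respawn time = base * multiplier
= 15 * 2.9
= 43.5 seconds

43.5 seconds


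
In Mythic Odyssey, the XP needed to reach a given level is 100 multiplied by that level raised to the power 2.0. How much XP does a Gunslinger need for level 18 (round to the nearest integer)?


XP = 100 * level^2.0
Substitute level = 18:
XP = 100 * 18^2.0
= 100 * 324.0
= 32400

32400 XP


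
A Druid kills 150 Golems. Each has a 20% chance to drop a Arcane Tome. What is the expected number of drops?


Expected drops = kills * (drop_rate / 100)
= 150 * (20 / 100)
= 150 * 0.2
= 30.0

30.0 drops


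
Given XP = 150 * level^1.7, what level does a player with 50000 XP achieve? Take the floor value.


XP = 150 * level^1.7, so level = (XP / 150)^(1/1.7)
= (50000 / 150)^(1/1.7)
= 333.3333^0.5882
= 30.4822
Floor: level = 30

level 30


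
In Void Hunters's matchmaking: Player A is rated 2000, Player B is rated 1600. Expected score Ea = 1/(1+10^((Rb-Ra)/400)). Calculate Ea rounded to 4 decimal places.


Elo expected score: Ea = 1/(1 + 10^((Rb-Ra)/400))
Rb - Ra = 1600 - 2000 = -400
(Rb-Ra)/400 = -400/400 = -1.0
10^-1.0 = 0.1
Ea = 1/(1 + 0.1) = 1/1.1 = 0.9091

0.9091


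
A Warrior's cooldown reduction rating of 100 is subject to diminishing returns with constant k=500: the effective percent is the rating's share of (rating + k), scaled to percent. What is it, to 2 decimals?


effective% = rating / (rating + k) * 100
= 100 / (100 + 500) * 100
= 100 / 600 * 100
= 0.166667 * 100
= 16.67%

16.67%


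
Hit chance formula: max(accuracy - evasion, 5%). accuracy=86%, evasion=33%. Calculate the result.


accuracy - evasion = 86 - 33 = 53
Apply floor: max(53, 5) = 53
Hit chance = 53%

53%


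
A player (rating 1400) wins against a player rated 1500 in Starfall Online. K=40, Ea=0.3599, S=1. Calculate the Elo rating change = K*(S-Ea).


Elo update: delta = K * (S - Ea), where S = 1 (wins)
S - Ea = 1 - 0.3599 = 0.6401
Rating change = 40 * 0.6401
= 25.60

25.60 rating points


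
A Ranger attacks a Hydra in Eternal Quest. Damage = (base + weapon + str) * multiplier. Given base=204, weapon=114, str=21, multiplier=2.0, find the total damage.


Sum base + weapon + str = 204 + 114 + 21 = 339
Multiply by 2.0:
339 * 2.0 = 678.0

678.0 damage


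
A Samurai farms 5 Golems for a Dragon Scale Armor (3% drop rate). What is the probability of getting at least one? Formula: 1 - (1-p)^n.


P(at least one) = 1 - P(none) = 1 - (1-p)^n
p = 3/100 = 0.03
1 - p = 0.97
(1 - p)^5 = 0.97^5 = 0.858734
P(at least one) = 1 - 0.858734 = 0.1413

0.1413


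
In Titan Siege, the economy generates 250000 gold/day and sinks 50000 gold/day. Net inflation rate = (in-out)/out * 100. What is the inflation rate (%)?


Net gold = 250000 - 50000 = 200000
Inflation rate = net / sunk * 100 = 200000 / 50000 * 100
= 4.0 * 100
= 400.00%

400.00%


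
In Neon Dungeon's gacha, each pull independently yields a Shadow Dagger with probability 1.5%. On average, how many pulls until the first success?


Expected pulls for a geometric distribution = 1/p = 100 / rate%
= 100 / 1.5
= 66.67

66.67 pulls


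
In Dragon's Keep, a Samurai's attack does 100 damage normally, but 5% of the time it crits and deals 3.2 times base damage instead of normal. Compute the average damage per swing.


E[dmg] = base * (1 + crit_chance * (crit_mult - 1))
cc as decimal = 5/100 = 0.05
cm - 1 = 3.2 - 1 = 2.2
Bonus factor = 0.05 * 2.2 = 0.11
Total multiplier = 1 + 0.11 = 1.11
Expected damage = 100 * 1.11 = 111.00

111.00 damage


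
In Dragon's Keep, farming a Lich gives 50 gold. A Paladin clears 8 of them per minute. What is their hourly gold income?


Gold per minute = 50 * 8 = 400
Gold per hour = 400 * 60 = 24000

24000 gold/hour


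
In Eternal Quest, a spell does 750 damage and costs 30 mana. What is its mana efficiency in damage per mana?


Efficiency = damage / mana
= 750 / 30
= 25.00

25.00 dmg/mana


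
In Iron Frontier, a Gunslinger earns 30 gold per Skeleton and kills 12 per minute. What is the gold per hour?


Gold per minute = 30 * 12 = 360
Gold per hour = 360 * 60 = 21600

21600 gold/hour


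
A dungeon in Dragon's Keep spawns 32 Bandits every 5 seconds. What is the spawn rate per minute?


Spawns per minute = count * (60 / interval)
= 32 * (60 / 5)
= 32 * 12.0
= 384.0

384.0 per minute


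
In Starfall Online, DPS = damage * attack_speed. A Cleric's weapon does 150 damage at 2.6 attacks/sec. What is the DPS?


DPS = damage * attack_speed
= 150 * 2.6
= 390.0

390.0 DPS


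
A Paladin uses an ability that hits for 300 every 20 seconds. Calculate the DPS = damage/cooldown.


DPS = damage / cooldown
= 300 / 20
= 15.00

15.00 DPS


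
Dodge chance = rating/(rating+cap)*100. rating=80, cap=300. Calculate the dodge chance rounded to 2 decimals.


dodge% = 80 / (80 + 300) * 100
= 80 / 380 * 100
= 0.210526 * 100
= 21.05%

21.05%


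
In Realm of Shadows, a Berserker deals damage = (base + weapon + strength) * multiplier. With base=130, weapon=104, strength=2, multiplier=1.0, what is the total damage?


Sum base + weapon + str = 130 + 104 + 2 = 236
Multiply by 1.0:
236 * 1.0 = 236.0

236.0 damage


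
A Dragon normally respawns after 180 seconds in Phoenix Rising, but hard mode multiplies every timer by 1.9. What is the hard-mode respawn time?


Respawn time = base * multiplier
= 180 * 1.9
= 342.0 seconds

342.0 seconds


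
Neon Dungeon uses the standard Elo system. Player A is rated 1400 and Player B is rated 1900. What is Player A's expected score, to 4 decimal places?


Elo expected score: Ea = 1/(1 + 10^((Rb-Ra)/400))
Rb - Ra = 1900 - 1400 = 500
(Rb-Ra)/400 = 500/400 = 1.25
10^1.25 = 17.782794
Ea = 1/(1 + 17.782794) = 1/18.782794 = 0.0532

0.0532


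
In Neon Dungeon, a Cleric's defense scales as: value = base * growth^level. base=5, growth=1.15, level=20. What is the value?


value = base * growth^level
= 5 * 1.15^20
= 5 * 16.366537
= 81.83

81.83 defense


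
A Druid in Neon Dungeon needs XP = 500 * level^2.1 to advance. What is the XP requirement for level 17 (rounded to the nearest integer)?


XP = 500 * level^2.1
Substitute level = 17:
XP = 500 * 17^2.1
= 500 * 383.6567
= 191828

191828 XP


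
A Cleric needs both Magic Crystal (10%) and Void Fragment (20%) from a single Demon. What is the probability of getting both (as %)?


For independent events, P(both) = P(A) * P(B)
= 10% * 20%
= 200 / 100 %
= 2.0%

2.0%


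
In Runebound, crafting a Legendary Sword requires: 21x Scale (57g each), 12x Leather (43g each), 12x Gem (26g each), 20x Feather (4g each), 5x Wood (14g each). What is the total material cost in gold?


Cost breakdown:
  Scale: 21 * 57 = 1197
  Leather: 12 * 43 = 516
  Gem: 12 * 26 = 312
  Feather: 20 * 4 = 80
  Wood: 5 * 14 = 70
Total = 1197 + 516 + 312 + 80 + 70 = 2175

2175 gold


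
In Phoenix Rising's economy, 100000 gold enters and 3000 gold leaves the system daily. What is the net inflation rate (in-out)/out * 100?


Net gold = 100000 - 3000 = 97000
Inflation rate = net / sunk * 100 = 97000 / 3000 * 100
= 32.333333 * 100
= 3233.33%

3233.33%


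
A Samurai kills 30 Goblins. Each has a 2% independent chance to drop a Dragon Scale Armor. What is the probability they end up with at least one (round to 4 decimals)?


P(at least one) = 1 - P(none) = 1 - (1-p)^n
p = 2/100 = 0.02
1 - p = 0.98
(1 - p)^30 = 0.98^30 = 0.545484
P(at least one) = 1 - 0.545484 = 0.4545

0.4545


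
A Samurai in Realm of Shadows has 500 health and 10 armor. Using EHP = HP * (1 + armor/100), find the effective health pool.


EHP = 500 * (1 + 10/100)
= 500 * (1 + 0.1)
= 500 * 1.1
= 550.0

550.0 EHP


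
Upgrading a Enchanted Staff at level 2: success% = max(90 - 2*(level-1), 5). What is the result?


raw_rate = 90 - 2 * (2 - 1)
= 90 - 2 * 1
= 90 - 2
= 88
Apply floor: max(88, 5) = 88%

88%


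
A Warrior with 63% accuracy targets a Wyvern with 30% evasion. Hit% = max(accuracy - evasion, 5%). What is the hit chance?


accuracy - evasion = 63 - 30 = 33
Apply floor: max(33, 5) = 33
Hit chance = 33%

33%


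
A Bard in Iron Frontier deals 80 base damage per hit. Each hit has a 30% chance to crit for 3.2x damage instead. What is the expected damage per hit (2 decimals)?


E[dmg] = base * (1 + crit_chance * (crit_mult - 1))
cc as decimal = 30/100 = 0.3
cm - 1 = 3.2 - 1 = 2.2
Bonus factor = 0.3 * 2.2 = 0.66
Total multiplier = 1 + 0.66 = 1.66
Expected damage = 80 * 1.66 = 132.80

132.80 damage


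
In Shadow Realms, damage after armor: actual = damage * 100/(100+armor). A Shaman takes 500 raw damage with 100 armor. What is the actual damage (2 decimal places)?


actual = 500 * 100 / (100 + 100)
= 500 * 100 / 200
= 50000 / 200
= 250.00

250.00 damage


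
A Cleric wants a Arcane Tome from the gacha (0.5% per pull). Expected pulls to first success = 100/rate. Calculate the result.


Expected pulls for a geometric distribution = 1/p = 100 / rate%
= 100 / 0.5
= 200.0

200.0 pulls


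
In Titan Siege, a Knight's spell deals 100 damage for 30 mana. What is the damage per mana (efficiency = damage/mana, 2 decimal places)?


Efficiency = damage / mana
= 100 / 30
= 3.33

3.33 dmg/mana


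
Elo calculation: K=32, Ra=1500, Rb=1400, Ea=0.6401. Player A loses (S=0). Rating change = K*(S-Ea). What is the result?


Elo update: delta = K * (S - Ea), where S = 0 (loses)
S - Ea = 0 - 0.6401 = -0.6401
Rating change = 32 * -0.6401
= -20.48

-20.48 rating points


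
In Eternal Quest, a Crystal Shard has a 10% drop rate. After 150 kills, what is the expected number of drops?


Expected drops = kills * (drop_rate / 100)
= 150 * (10 / 100)
= 150 * 0.1
= 15.0

15.0 drops


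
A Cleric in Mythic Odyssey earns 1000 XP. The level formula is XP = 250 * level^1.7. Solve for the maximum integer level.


XP = 250 * level^1.7, so level = (XP / 250)^(1/1.7)
= (1000 / 250)^(1/1.7)
= 4.0^0.5882
= 2.2602
Floor: level = 2

level 2


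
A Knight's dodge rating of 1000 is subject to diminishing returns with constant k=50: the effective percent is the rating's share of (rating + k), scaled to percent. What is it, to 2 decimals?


effective% = rating / (rating + k) * 100
= 1000 / (1000 + 50) * 100
= 1000 / 1050 * 100
= 0.952381 * 100
= 95.24%

95.24%


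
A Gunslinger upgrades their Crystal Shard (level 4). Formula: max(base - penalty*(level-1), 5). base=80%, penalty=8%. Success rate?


raw_rate = 80 - 8 * (4 - 1)
= 80 - 8 * 3
= 80 - 24
= 56
Apply floor: max(56, 5) = 56%

56%


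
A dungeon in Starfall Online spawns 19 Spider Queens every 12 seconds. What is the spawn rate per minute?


Spawns per minute = count * (60 / interval)
= 19 * (60 / 12)
= 19 * 5.0
= 95.0

95.0 per minute


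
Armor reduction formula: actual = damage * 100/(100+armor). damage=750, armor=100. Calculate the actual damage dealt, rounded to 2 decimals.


actual = 750 * 100 / (100 + 100)
= 750 * 100 / 200
= 75000 / 200
= 375.00

375.00 damage


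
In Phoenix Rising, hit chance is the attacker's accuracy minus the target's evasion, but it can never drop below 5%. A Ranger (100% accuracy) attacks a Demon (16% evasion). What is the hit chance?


accuracy - evasion = 100 - 16 = 84
Apply floor: max(84, 5) = 84
Hit chance = 84%

84%


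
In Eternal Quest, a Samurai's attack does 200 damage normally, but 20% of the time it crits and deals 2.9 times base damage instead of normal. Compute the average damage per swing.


E[dmg] = base * (1 + crit_chance * (crit_mult - 1))
cc as decimal = 20/100 = 0.2
cm - 1 = 2.9 - 1 = 1.9
Bonus factor = 0.2 * 1.9 = 0.38
Total multiplier = 1 + 0.38 = 1.38
Expected damage = 200 * 1.38 = 276.00

276.00 damage


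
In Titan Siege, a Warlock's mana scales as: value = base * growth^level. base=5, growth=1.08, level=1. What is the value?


value = base * growth^level
= 5 * 1.08^1
= 5 * 1.08
= 5.40

5.40 mana


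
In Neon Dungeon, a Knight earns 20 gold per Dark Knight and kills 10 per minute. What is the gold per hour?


Gold per minute = 20 * 10 = 200
Gold per hour = 200 * 60 = 12000

12000 gold/hour


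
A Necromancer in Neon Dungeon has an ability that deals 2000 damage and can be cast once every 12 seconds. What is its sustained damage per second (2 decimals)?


DPS = damage / cooldown
= 2000 / 12
= 166.67

166.67 DPS


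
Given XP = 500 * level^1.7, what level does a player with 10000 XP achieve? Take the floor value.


XP = 500 * level^1.7, so level = (XP / 500)^(1/1.7)
= (10000 / 500)^(1/1.7)
= 20.0^0.5882
= 5.8252
Floor: level = 5

level 5


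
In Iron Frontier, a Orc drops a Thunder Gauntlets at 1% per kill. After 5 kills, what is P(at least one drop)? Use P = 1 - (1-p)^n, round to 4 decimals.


P(at least one) = 1 - P(none) = 1 - (1-p)^n
p = 1/100 = 0.01
1 - p = 0.99
(1 - p)^5 = 0.99^5 = 0.950990
P(at least one) = 1 - 0.950990 = 0.0490

0.0490


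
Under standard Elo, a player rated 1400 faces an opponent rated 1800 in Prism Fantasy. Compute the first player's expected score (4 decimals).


Elo expected score: Ea = 1/(1 + 10^((Rb-Ra)/400))
Rb - Ra = 1800 - 1400 = 400
(Rb-Ra)/400 = 400/400 = 1.0
10^1.0 = 10.0
Ea = 1/(1 + 10.0) = 1/11.0 = 0.0909

0.0909


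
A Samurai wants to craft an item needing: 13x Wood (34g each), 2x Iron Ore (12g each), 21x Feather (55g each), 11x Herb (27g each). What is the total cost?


Cost breakdown:
  Wood: 13 * 34 = 442
  Iron Ore: 2 * 12 = 24
  Feather: 21 * 55 = 1155
  Herb: 11 * 27 = 297
Total = 442 + 24 + 1155 + 297 = 1918

1918 gold


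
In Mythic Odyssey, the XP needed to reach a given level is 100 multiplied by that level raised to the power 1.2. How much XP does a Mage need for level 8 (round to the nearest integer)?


XP = 100 * level^1.2
Substitute level = 8:
XP = 100 * 8^1.2
= 100 * 12.1257
= 1213

1213 XP


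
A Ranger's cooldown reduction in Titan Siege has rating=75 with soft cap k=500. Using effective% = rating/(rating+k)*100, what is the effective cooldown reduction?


effective% = rating / (rating + k) * 100
= 75 / (75 + 500) * 100
= 75 / 575 * 100
= 0.130435 * 100
= 13.04%

13.04%


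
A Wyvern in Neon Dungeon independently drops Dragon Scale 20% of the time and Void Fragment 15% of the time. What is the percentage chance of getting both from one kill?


For independent events, P(both) = P(A) * P(B)
= 20% * 15%
= 300 / 100 %
= 3.0%

3.0%


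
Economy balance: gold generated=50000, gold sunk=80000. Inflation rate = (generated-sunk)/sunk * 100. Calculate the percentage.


Net gold = 50000 - 80000 = -30000
Inflation rate = net / sunk * 100 = -30000 / 80000 * 100
= -0.375 * 100
= -37.50%

-37.50%


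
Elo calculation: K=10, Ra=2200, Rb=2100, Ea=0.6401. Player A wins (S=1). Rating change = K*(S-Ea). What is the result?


Elo update: delta = K * (S - Ea), where S = 1 (wins)
S - Ea = 1 - 0.6401 = 0.3599
Rating change = 10 * 0.3599
= 3.60

3.60 rating points


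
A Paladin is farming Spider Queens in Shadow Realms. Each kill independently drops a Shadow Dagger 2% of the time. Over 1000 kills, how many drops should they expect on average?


Expected drops = kills * (drop_rate / 100)
= 1000 * (2 / 100)
= 1000 * 0.02
= 20.0

20.0 drops


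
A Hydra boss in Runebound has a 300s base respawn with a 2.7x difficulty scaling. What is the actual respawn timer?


Respawn time = base * multiplier
= 300 * 2.7
= 810.0 seconds

810.0 seconds


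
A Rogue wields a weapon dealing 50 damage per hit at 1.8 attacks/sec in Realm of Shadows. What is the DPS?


DPS = damage * attack_speed
= 50 * 1.8
= 90.0

90.0 DPS


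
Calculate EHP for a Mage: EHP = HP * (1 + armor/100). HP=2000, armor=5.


EHP = 2000 * (1 + 5/100)
= 2000 * (1 + 0.05)
= 2000 * 1.05
= 2100.0

2100.0 EHP


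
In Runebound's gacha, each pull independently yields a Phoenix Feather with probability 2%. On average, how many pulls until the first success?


Expected pulls for a geometric distribution = 1/p = 100 / rate%
= 100 / 2
= 50.0

50.0 pulls


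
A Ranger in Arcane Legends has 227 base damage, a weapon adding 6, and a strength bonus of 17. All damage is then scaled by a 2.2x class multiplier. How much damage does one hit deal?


Sum base + weapon + str = 227 + 6 + 17 = 250
Multiply by 2.2:
250 * 2.2 = 550.0

550.0 damage


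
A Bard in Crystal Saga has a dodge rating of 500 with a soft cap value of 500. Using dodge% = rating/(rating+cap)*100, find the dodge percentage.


dodge% = 500 / (500 + 500) * 100
= 500 / 1000 * 100
= 0.5 * 100
= 50.00%

50.00%


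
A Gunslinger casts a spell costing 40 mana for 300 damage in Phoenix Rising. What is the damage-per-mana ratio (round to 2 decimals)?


Efficiency = damage / mana
= 300 / 40
= 7.50

7.50 dmg/mana


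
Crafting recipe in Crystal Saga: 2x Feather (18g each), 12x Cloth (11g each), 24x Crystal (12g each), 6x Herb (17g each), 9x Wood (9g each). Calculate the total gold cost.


Cost breakdown:
  Feather: 2 * 18 = 36
  Cloth: 12 * 11 = 132
  Crystal: 24 * 12 = 288
  Herb: 6 * 17 = 102
  Wood: 9 * 9 = 81
Total = 36 + 132 + 288 + 102 + 81 = 639

639 gold


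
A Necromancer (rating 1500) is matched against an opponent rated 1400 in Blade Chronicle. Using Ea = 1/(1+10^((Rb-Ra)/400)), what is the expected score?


Elo expected score: Ea = 1/(1 + 10^((Rb-Ra)/400))
Rb - Ra = 1400 - 1500 = -100
(Rb-Ra)/400 = -100/400 = -0.25
10^-0.25 = 0.562341
Ea = 1/(1 + 0.562341) = 1/1.562341 = 0.6401

0.6401


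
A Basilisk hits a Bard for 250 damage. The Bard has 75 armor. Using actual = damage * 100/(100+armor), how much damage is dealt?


actual = 250 * 100 / (100 + 75)
= 250 * 100 / 175
= 25000 / 175
= 142.86

142.86 damage


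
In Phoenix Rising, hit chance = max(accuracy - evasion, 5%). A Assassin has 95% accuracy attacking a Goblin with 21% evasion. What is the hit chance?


accuracy - evasion = 95 - 21 = 74
Apply floor: max(74, 5) = 74
Hit chance = 74%

74%


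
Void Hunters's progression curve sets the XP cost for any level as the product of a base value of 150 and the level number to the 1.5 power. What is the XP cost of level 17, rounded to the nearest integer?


XP = 150 * level^1.5
Substitute level = 17:
XP = 150 * 17^1.5
= 150 * 70.0928
= 10514

10514 XP


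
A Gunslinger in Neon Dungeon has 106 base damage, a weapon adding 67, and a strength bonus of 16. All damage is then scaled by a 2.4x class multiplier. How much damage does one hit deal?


Sum base + weapon + str = 106 + 67 + 16 = 189
Multiply by 2.4:
189 * 2.4 = 453.6

453.6 damage


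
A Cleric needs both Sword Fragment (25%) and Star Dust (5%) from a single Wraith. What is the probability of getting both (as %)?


For independent events, P(both) = P(A) * P(B)
= 25% * 5%
= 125 / 100 %
= 1.25%

1.25%


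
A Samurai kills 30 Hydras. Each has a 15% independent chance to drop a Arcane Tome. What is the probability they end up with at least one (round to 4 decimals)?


P(at least one) = 1 - P(none) = 1 - (1-p)^n
p = 15/100 = 0.15
1 - p = 0.85
(1 - p)^30 = 0.85^30 = 0.007631
P(at least one) = 1 - 0.007631 = 0.9924

0.9924


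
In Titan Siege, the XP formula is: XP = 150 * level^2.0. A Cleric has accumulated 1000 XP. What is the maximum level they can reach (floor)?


XP = 150 * level^2.0, so level = (XP / 150)^(1/2.0)
= (1000 / 150)^(1/2.0)
= 6.6667^0.5
= 2.582
Floor: level = 2

level 2


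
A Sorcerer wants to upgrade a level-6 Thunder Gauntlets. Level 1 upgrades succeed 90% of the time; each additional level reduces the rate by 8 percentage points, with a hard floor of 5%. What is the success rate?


raw_rate = 90 - 8 * (6 - 1)
= 90 - 8 * 5
= 90 - 40
= 50
Apply floor: max(50, 5) = 50%

50%


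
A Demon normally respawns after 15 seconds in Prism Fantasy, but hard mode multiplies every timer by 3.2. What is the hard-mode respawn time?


Respawn time = base * multiplier
= 15 * 3.2
= 48.0 seconds

48.0 seconds


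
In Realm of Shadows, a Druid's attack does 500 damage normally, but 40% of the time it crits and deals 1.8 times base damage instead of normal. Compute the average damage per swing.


E[dmg] = base * (1 + crit_chance * (crit_mult - 1))
cc as decimal = 40/100 = 0.4
cm - 1 = 1.8 - 1 = 0.8
Bonus factor = 0.4 * 0.8 = 0.32
Total multiplier = 1 + 0.32 = 1.32
Expected damage = 500 * 1.32 = 660.00

660.00 damage


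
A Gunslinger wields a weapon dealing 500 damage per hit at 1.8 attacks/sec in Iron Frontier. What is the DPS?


DPS = damage * attack_speed
= 500 * 1.8
= 900.0

900.0 DPS


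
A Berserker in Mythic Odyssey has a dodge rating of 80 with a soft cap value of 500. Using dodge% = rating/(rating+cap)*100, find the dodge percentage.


dodge% = 80 / (80 + 500) * 100
= 80 / 580 * 100
= 0.137931 * 100
= 13.79%

13.79%


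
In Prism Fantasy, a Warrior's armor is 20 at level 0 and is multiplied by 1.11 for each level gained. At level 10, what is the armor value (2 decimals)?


value = base * growth^level
= 20 * 1.11^10
= 20 * 2.839421
= 56.79

56.79 armor


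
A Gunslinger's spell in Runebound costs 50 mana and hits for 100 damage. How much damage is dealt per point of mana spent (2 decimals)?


Efficiency = damage / mana
= 100 / 50
= 2.00

2.00 dmg/mana


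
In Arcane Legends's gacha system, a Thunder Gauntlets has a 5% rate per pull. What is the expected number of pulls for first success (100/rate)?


Expected pulls for a geometric distribution = 1/p = 100 / rate%
= 100 / 5
= 20.0

20.0 pulls


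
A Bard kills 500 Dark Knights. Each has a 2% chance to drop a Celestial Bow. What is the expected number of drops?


Expected drops = kills * (drop_rate / 100)
= 500 * (2 / 100)
= 500 * 0.02
= 10.0

10.0 drops


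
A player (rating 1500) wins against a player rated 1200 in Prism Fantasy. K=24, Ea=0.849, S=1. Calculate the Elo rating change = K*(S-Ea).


Elo update: delta = K * (S - Ea), where S = 1 (wins)
S - Ea = 1 - 0.849 = 0.151
Rating change = 24 * 0.151
= 3.62

3.62 rating points


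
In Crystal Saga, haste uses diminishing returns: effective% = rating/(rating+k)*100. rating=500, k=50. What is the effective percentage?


effective% = rating / (rating + k) * 100
= 500 / (500 + 50) * 100
= 500 / 550 * 100
= 0.909091 * 100
= 90.91%

90.91%


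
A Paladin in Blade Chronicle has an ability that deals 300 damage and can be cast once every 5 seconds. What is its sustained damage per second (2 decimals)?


DPS = damage / cooldown
= 300 / 5
= 60.00

60.00 DPS


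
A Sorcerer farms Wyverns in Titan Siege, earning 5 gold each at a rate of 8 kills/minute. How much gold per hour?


Gold per minute = 5 * 8 = 40
Gold per hour = 40 * 60 = 2400

2400 gold/hour


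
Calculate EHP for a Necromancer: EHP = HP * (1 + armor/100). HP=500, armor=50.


EHP = 500 * (1 + 50/100)
= 500 * (1 + 0.5)
= 500 * 1.5
= 750.0

750.0 EHP


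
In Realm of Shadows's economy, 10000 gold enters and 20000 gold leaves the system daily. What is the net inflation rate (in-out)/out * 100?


Net gold = 10000 - 20000 = -10000
Inflation rate = net / sunk * 100 = -10000 / 20000 * 100
= -0.5 * 100
= -50.00%

-50.00%


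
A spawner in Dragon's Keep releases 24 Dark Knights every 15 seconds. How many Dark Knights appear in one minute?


Spawns per minute = count * (60 / interval)
= 24 * (60 / 15)
= 24 * 4.0
= 96.0

96.0 per minute


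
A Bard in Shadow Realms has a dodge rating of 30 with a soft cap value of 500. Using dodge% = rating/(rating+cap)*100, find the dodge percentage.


dodge% = 30 / (30 + 500) * 100
= 30 / 530 * 100
= 0.056604 * 100
= 5.66%

5.66%


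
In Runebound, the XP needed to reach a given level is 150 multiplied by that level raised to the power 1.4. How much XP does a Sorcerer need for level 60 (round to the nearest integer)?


XP = 150 * level^1.4
Substitute level = 60:
XP = 150 * 60^1.4
= 150 * 308.6112
= 46292

46292 XP


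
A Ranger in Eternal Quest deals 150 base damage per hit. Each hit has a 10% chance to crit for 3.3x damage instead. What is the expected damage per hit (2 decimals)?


E[dmg] = base * (1 + crit_chance * (crit_mult - 1))
cc as decimal = 10/100 = 0.1
cm - 1 = 3.3 - 1 = 2.3
Bonus factor = 0.1 * 2.3 = 0.23
Total multiplier = 1 + 0.23 = 1.23
Expected damage = 150 * 1.23 = 184.50

184.50 damage


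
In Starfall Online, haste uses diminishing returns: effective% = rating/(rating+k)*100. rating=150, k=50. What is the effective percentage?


effective% = rating / (rating + k) * 100
= 150 / (150 + 50) * 100
= 150 / 200 * 100
= 0.75 * 100
= 75.00%

75.00%


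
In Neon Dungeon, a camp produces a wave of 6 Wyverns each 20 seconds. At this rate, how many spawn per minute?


Spawns per minute = count * (60 / interval)
= 6 * (60 / 20)
= 6 * 3.0
= 18.0

18.0 per minute


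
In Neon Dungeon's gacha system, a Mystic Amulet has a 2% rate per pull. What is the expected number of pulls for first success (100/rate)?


Expected pulls for a geometric distribution = 1/p = 100 / rate%
= 100 / 2
= 50.0

50.0 pulls


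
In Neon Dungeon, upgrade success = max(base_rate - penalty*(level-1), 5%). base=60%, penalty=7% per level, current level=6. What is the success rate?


raw_rate = 60 - 7 * (6 - 1)
= 60 - 7 * 5
= 60 - 35
= 25
Apply floor: max(25, 5) = 25%

25%


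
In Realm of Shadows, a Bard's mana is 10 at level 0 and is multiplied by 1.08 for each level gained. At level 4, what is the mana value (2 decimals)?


value = base * growth^level
= 10 * 1.08^4
= 10 * 1.360489
= 13.60

13.60 mana


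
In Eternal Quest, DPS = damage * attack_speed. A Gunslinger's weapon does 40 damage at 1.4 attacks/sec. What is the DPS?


DPS = damage * attack_speed
= 40 * 1.4
= 56.0

56.0 DPS


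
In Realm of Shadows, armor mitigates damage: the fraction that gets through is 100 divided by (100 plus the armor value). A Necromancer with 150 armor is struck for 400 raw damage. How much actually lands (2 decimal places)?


actual = 400 * 100 / (100 + 150)
= 400 * 100 / 250
= 40000 / 250
= 160.00

160.00 damage


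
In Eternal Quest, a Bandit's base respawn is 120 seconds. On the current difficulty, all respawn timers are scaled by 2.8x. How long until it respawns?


Respawn time = base * multiplier
= 120 * 2.8
= 336.0 seconds

336.0 seconds


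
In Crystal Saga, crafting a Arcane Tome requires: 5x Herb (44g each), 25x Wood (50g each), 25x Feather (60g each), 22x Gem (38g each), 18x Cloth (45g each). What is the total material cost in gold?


Cost breakdown:
  Herb: 5 * 44 = 220
  Wood: 25 * 50 = 1250
  Feather: 25 * 60 = 1500
  Gem: 22 * 38 = 836
  Cloth: 18 * 45 = 810
Total = 220 + 1250 + 1500 + 836 + 810 = 4616

4616 gold


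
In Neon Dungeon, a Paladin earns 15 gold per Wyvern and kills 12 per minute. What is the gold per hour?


Gold per minute = 15 * 12 = 180
Gold per hour = 180 * 60 = 10800

10800 gold/hour


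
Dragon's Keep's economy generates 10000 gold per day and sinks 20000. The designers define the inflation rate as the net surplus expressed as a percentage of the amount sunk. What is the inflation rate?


Net gold = 10000 - 20000 = -10000
Inflation rate = net / sunk * 100 = -10000 / 20000 * 100
= -0.5 * 100
= -50.00%

-50.00%


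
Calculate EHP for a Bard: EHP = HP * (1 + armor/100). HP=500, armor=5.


EHP = 500 * (1 + 5/100)
= 500 * (1 + 0.05)
= 500 * 1.05
= 525.0

525.0 EHP


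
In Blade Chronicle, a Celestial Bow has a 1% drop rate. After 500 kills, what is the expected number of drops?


Expected drops = kills * (drop_rate / 100)
= 500 * (1 / 100)
= 500 * 0.01
= 5.0

5.0 drops


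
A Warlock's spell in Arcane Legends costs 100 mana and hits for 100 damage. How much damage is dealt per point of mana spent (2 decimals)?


Efficiency = damage / mana
= 100 / 100
= 1.00

1.00 dmg/mana


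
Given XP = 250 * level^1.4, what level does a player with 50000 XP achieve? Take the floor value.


XP = 250 * level^1.4, so level = (XP / 250)^(1/1.4)
= (50000 / 250)^(1/1.4)
= 200.0^0.7143
= 44.0142
Floor: level = 44

level 44


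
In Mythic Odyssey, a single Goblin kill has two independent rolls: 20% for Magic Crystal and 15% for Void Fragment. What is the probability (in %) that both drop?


For independent events, P(both) = P(A) * P(B)
= 20% * 15%
= 300 / 100 %
= 3.0%

3.0%


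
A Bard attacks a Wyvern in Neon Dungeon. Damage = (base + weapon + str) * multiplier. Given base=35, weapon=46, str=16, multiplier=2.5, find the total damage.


Sum base + weapon + str = 35 + 46 + 16 = 97
Multiply by 2.5:
97 * 2.5 = 242.5

242.5 damage


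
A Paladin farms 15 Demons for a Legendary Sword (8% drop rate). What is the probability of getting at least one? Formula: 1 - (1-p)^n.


P(at least one) = 1 - P(none) = 1 - (1-p)^n
p = 8/100 = 0.08
1 - p = 0.92
(1 - p)^15 = 0.92^15 = 0.286297
P(at least one) = 1 - 0.286297 = 0.7137

0.7137


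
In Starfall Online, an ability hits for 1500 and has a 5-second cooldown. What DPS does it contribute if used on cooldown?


DPS = damage / cooldown
= 1500 / 5
= 300.00

300.00 DPS


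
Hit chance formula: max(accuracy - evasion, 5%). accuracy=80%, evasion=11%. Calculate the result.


accuracy - evasion = 80 - 11 = 69
Apply floor: max(69, 5) = 69
Hit chance = 69%

69%


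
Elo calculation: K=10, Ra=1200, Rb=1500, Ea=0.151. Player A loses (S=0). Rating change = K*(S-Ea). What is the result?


Elo update: delta = K * (S - Ea), where S = 0 (loses)
S - Ea = 0 - 0.151 = -0.151
Rating change = 10 * -0.151
= -1.51

-1.51 rating points


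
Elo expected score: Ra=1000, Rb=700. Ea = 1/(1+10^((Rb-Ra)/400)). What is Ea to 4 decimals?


Elo expected score: Ea = 1/(1 + 10^((Rb-Ra)/400))
Rb - Ra = 700 - 1000 = -300
(Rb-Ra)/400 = -300/400 = -0.75
10^-0.75 = 0.177828
Ea = 1/(1 + 0.177828) = 1/1.177828 = 0.8490

0.8490


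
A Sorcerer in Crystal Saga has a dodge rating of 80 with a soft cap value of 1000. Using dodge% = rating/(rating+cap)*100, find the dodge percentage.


dodge% = 80 / (80 + 1000) * 100
= 80 / 1080 * 100
= 0.074074 * 100
= 7.41%

7.41%


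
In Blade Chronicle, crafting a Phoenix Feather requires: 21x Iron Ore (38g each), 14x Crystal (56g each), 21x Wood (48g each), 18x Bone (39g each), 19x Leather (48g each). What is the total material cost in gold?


Cost breakdown:
  Iron Ore: 21 * 38 = 798
  Crystal: 14 * 56 = 784
  Wood: 21 * 48 = 1008
  Bone: 18 * 39 = 702
  Leather: 19 * 48 = 912
Total = 798 + 784 + 1008 + 702 + 912 = 4204

4204 gold


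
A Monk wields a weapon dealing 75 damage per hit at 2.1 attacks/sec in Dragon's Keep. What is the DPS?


DPS = damage * attack_speed
= 75 * 2.1
= 157.5

157.5 DPS


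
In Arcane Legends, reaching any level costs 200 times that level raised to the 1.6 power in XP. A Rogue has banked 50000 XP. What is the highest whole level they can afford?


XP = 200 * level^1.6, so level = (XP / 200)^(1/1.6)
= (50000 / 200)^(1/1.6)
= 250.0^0.625
= 31.5292
Floor: level = 31

level 31


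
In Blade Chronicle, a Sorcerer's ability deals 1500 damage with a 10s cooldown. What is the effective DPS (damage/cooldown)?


DPS = damage / cooldown
= 1500 / 10
= 150.00

150.00 DPS


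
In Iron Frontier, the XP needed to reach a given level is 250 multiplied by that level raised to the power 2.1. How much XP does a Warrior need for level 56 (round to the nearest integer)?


XP = 250 * level^2.1
Substitute level = 56:
XP = 250 * 56^2.1
= 250 * 4690.2377
= 1172559

1172559 XP


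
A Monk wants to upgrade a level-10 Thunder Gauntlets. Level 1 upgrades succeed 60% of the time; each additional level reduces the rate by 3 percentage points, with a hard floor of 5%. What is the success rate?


raw_rate = 60 - 3 * (10 - 1)
= 60 - 3 * 9
= 60 - 27
= 33
Apply floor: max(33, 5) = 33%

33%


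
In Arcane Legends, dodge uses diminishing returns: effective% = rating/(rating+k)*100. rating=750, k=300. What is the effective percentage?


effective% = rating / (rating + k) * 100
= 750 / (750 + 300) * 100
= 750 / 1050 * 100
= 0.714286 * 100
= 71.43%

71.43%


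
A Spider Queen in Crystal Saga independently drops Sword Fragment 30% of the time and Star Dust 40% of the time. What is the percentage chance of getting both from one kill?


For independent events, P(both) = P(A) * P(B)
= 30% * 40%
= 1200 / 100 %
= 12.0%

12.0%


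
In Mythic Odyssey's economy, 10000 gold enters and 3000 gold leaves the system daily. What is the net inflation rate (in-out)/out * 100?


Net gold = 10000 - 3000 = 7000
Inflation rate = net / sunk * 100 = 7000 / 3000 * 100
= 2.333333 * 100
= 233.33%

233.33%


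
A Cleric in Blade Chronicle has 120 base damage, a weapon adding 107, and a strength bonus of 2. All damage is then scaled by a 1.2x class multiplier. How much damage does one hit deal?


Sum base + weapon + str = 120 + 107 + 2 = 229
Multiply by 1.2:
229 * 1.2 = 274.8

274.8 damage


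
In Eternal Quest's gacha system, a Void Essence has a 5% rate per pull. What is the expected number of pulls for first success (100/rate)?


Expected pulls for a geometric distribution = 1/p = 100 / rate%
= 100 / 5
= 20.0

20.0 pulls


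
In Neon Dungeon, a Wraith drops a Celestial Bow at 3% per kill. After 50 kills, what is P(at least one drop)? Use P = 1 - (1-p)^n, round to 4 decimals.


P(at least one) = 1 - P(none) = 1 - (1-p)^n
p = 3/100 = 0.03
1 - p = 0.97
(1 - p)^50 = 0.97^50 = 0.218065
P(at least one) = 1 - 0.218065 = 0.7819

0.7819


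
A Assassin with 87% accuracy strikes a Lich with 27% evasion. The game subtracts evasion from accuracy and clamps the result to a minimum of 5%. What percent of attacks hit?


accuracy - evasion = 87 - 27 = 60
Apply floor: max(60, 5) = 60
Hit chance = 60%

60%


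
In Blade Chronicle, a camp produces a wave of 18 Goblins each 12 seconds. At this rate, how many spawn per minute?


Spawns per minute = count * (60 / interval)
= 18 * (60 / 12)
= 18 * 5.0
= 90.0

90.0 per minute


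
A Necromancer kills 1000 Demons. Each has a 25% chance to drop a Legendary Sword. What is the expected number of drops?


Expected drops = kills * (drop_rate / 100)
= 1000 * (25 / 100)
= 1000 * 0.25
= 250.0

250.0 drops


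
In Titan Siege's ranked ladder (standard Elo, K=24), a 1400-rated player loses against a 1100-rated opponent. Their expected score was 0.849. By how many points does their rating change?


Elo update: delta = K * (S - Ea), where S = 0 (loses)
S - Ea = 0 - 0.849 = -0.849
Rating change = 24 * -0.849
= -20.38

-20.38 rating points


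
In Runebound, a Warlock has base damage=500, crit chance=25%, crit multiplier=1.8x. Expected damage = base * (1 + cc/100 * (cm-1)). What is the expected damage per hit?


E[dmg] = base * (1 + crit_chance * (crit_mult - 1))
cc as decimal = 25/100 = 0.25
cm - 1 = 1.8 - 1 = 0.8
Bonus factor = 0.25 * 0.8 = 0.2
Total multiplier = 1 + 0.2 = 1.2
Expected damage = 500 * 1.2 = 600.00

600.00 damage


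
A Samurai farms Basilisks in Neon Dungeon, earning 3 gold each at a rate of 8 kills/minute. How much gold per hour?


Gold per minute = 3 * 8 = 24
Gold per hour = 24 * 60 = 1440

1440 gold/hour


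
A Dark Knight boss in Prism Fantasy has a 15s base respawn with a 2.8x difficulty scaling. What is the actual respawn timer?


Respawn time = base * multiplier
= 15 * 2.8
= 42.0 seconds

42.0 seconds


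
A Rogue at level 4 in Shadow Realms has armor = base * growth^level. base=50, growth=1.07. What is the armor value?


value = base * growth^level
= 50 * 1.07^4
= 50 * 1.310796
= 65.54

65.54 armor


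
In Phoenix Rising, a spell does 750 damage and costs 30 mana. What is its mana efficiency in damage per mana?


Efficiency = damage / mana
= 750 / 30
= 25.00

25.00 dmg/mana


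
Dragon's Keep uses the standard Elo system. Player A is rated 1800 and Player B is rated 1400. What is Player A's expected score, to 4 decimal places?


Elo expected score: Ea = 1/(1 + 10^((Rb-Ra)/400))
Rb - Ra = 1400 - 1800 = -400
(Rb-Ra)/400 = -400/400 = -1.0
10^-1.0 = 0.1
Ea = 1/(1 + 0.1) = 1/1.1 = 0.9091

0.9091


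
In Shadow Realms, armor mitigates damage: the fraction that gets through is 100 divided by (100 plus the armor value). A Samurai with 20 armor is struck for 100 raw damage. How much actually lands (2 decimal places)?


actual = 100 * 100 / (100 + 20)
= 100 * 100 / 120
= 10000 / 120
= 83.33

83.33 damage


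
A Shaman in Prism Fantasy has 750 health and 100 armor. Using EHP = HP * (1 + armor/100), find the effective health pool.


EHP = 750 * (1 + 100/100)
= 750 * (1 + 1.0)
= 750 * 2.0
= 1500.0

1500.0 EHP


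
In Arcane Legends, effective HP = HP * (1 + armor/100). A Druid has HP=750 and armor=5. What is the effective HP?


EHP = 750 * (1 + 5/100)
= 750 * (1 + 0.05)
= 750 * 1.05
= 787.5

787.5 EHP


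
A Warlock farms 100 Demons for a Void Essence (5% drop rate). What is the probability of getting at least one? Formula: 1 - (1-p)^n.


P(at least one) = 1 - P(none) = 1 - (1-p)^n
p = 5/100 = 0.05
1 - p = 0.95
(1 - p)^100 = 0.95^100 = 0.005921
P(at least one) = 1 - 0.005921 = 0.9941

0.9941


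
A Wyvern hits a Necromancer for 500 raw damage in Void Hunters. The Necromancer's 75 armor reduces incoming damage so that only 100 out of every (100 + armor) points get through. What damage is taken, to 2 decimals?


actual = 500 * 100 / (100 + 75)
= 500 * 100 / 175
= 50000 / 175
= 285.71

285.71 damage


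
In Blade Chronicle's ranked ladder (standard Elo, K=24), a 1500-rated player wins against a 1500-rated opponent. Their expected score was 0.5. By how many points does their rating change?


Elo update: delta = K * (S - Ea), where S = 1 (wins)
S - Ea = 1 - 0.5 = 0.5
Rating change = 24 * 0.5
= 12.00

12.00 rating points


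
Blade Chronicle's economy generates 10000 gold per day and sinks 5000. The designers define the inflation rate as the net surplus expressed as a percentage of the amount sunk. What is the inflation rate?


Net gold = 10000 - 5000 = 5000
Inflation rate = net / sunk * 100 = 5000 / 5000 * 100
= 1.0 * 100
= 100.00%

100.00%


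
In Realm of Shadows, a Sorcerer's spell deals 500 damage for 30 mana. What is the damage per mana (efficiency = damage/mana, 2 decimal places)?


Efficiency = damage / mana
= 500 / 30
= 16.67

16.67 dmg/mana


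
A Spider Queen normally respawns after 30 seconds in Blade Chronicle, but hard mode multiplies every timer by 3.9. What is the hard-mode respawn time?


Respawn time = base * multiplier
= 30 * 3.9
= 117.0 seconds

117.0 seconds


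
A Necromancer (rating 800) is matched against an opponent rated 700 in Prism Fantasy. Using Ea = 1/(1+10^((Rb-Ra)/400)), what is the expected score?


Elo expected score: Ea = 1/(1 + 10^((Rb-Ra)/400))
Rb - Ra = 700 - 800 = -100
(Rb-Ra)/400 = -100/400 = -0.25
10^-0.25 = 0.562341
Ea = 1/(1 + 0.562341) = 1/1.562341 = 0.6401

0.6401


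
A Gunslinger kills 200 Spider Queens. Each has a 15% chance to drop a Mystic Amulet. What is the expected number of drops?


Expected drops = kills * (drop_rate / 100)
= 200 * (15 / 100)
= 200 * 0.15
= 30.0

30.0 drops
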